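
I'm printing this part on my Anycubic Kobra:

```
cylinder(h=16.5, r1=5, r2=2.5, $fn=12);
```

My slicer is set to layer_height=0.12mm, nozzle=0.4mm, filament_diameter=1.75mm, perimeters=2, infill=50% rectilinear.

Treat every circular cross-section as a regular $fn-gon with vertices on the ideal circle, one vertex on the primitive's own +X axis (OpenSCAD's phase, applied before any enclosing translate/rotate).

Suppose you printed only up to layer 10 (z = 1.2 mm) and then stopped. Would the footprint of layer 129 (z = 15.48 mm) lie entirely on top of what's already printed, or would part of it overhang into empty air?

entirely on top

Compare the two slices. At z = 1.2: the cone: at t=0.073 of its height the radius interpolates to r₁+(r₂−r₁)t = 4.818, giving a regular 12-gon of that circumradius (area = (12/2)·4.818²·sin(360°/12) = 69.64 mm²). At z = 15.48: the cone (r1=5→r2=2.5) has section circumradius 2.655 here — a regular 12-gon (area = (12/2)·2.655²·sin(360°/12) = 21.14 mm²). Checking containment: the cross-section at z = 15.48 is a subset of the cross-section at z = 1.2.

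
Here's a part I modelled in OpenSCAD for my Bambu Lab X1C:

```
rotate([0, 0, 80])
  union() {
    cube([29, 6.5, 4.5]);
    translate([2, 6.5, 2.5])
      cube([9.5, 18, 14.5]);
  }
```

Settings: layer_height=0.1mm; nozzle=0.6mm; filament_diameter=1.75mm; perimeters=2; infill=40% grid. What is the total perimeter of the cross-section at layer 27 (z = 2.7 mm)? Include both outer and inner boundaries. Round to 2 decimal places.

At z = 2.7 mm: the cube is present — its section is the full 29×6.5 rectangle (perimeter 71.00 mm); the 9.5×18 cube at (2, 6.5) contributes its full rectangle (perimeter 55.00 mm); Merging all regions: the 2 present regions share edge segments without overlapping in area, so areas simply add but the touching pieces fuse into one outline (the shared edge portions become interior and drop out of the boundary) — boundary = 107.00 mm; (rotated 80° about Z; rotation is an isometry so areas/perimeters/island counts are preserved). Overall, the cross-section is a single solid region. Total boundary length (outer) = 107.00 mm.

107.00 mm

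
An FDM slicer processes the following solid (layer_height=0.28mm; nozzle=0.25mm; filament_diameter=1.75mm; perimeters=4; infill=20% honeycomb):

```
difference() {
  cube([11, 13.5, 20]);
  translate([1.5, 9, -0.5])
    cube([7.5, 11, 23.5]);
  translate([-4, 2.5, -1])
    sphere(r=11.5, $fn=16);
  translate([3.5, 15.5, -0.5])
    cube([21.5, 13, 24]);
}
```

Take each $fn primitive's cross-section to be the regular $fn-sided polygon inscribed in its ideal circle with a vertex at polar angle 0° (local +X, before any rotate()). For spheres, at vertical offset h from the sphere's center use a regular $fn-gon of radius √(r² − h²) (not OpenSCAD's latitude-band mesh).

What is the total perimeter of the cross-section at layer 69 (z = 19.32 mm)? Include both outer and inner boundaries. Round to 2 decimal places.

58.00 mm

At z = 19.32 mm: the 11×13.5 cube contributes its full rectangle (perimeter 49.00 mm); the cube at (1.5, 9) is present — its section is the full 7.5×11 rectangle (perimeter 37.00 mm); the sphere at (-4, 2.5) is absent (|z−center|=20.320 > r=11.5); the 21.5×13 cube at (3.5, 15.5) contributes its full rectangle (perimeter 69.00 mm); Subtracting the remaining from the first: starting from the 11×13.5 cube, the 7.5×11 cube at (1.5, 9) partially overlaps it — only the 33.75 mm² overlap (of its 82.50 mm²) is removed, clipping the outline; the 21.5×13 cube at (3.5, 15.5) misses the remaining region (no effect) — boundary = 58.00 mm. Overall, the cross-section is a single solid region. Total boundary length (outer) = 58.00 mm.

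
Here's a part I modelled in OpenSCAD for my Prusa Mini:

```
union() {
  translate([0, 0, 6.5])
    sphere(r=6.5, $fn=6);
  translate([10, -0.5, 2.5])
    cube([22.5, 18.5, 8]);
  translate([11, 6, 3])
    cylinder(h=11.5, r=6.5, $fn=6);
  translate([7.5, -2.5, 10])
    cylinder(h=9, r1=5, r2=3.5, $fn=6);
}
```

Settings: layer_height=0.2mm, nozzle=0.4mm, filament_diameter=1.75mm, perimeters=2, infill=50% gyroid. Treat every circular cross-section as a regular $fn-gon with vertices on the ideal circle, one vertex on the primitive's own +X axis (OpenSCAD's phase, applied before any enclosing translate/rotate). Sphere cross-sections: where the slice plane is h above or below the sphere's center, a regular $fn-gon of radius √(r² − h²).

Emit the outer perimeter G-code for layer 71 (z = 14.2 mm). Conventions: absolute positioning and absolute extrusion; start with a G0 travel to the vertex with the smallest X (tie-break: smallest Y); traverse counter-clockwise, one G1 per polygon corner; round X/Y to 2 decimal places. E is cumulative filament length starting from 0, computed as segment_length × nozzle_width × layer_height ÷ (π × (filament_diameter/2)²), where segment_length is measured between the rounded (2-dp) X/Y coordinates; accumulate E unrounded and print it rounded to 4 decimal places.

At z = 14.2 mm: the sphere does not reach this height (|z−center|=7.700 > r=6.5); the cube at (10, -0.5) is absent (z outside [2.5, 10.5]); the cylinder at (11, 6): section is a regular 6-gon, circumradius r=6.5; the cone at (7.5, -2.5): at t=0.467 of its height the radius interpolates to r₁+(r₂−r₁)t = 4.300, giving a regular 6-gon of that circumradius; Merging all regions: the regions partially overlap (shared area 2.04 mm²), so overlapping operands fuse into one piece — 1 connected region. The outline is a single polygon with 12 vertices. Extrusion per mm of travel: 0.4 × 0.2 / (π × 0.875²) = 0.033260. Accumulating E over each segment gives final E = 1.9307.

G0 X3.20 Y-2.50 Z14.20
G1 X5.35 Y-6.22 E0.1429
G1 X9.65 Y-6.22 E0.2859
G1 X11.80 Y-2.50 E0.4288
G1 X10.14 Y0.37 E0.5391
G1 X14.25 Y0.37 E0.6758
G1 X17.50 Y6.00 E0.8920
G1 X14.25 Y11.63 E1.1082
G1 X7.75 Y11.63 E1.3244
G1 X4.50 Y6.00 E1.5406
G1 X7.26 Y1.22 E1.7242
G1 X5.35 Y1.22 E1.7877
G1 X3.20 Y-2.50 E1.9307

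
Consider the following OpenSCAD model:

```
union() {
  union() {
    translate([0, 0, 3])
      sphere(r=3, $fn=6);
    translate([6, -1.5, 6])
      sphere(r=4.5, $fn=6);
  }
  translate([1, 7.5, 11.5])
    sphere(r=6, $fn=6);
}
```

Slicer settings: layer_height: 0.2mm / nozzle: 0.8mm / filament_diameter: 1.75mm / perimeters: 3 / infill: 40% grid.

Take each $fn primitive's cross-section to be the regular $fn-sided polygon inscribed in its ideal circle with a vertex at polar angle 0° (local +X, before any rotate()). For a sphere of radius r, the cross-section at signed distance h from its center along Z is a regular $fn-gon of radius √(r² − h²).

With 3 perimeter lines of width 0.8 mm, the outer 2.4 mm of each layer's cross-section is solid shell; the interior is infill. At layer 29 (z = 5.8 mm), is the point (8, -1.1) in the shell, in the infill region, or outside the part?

At z = 5.8 mm: the sphere: section is a regular 6-gon, circumradius = √(r²−h²) = √(3²−2.8²) = 1.077; the sphere at (6, -1.5): section is a regular 6-gon, circumradius = √(r²−h²) = √(4.5²−0.2²) = 4.496; Combining (union): the 2 present regions are separate (no shared area or edge), so areas and boundary lengths simply add and each stays a separate island — 2 connected regions; the r=6 sphere at (1, 7.5) contributes a regular 6-gon of circumradius √(6²−5.7²) = 1.873; Combining (union): the 2 present regions are separate (no shared area or edge), so areas and boundary lengths simply add and each stays a separate island — 3 connected regions. Overall, the cross-section has 3 separate islands. The nearest boundary edge runs (8.25, 2.39)→(10.50, -1.50); distance from the point to it = 1.96 mm. (Shell/infill is judged within the island containing the point — the largest one.) The point is inside the cross-section, 1.96 mm from the nearest boundary — within the 2.4 mm shell band (3 × 0.8).

shell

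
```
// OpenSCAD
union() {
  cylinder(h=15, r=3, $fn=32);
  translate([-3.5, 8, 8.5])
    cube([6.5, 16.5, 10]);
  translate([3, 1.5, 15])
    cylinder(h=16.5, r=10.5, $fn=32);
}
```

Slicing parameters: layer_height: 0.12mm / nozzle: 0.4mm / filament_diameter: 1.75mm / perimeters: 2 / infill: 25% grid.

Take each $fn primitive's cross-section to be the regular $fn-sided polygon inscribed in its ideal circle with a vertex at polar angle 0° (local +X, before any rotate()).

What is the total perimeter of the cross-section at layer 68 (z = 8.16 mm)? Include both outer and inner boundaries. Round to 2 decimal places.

At z = 8.16 mm: the r=3 cylinder contributes a regular 32-gon of circumradius 3 (perimeter = 2·32·3.000·sin(180°/32) = 18.82 mm); the cube at (-3.5, 8) does not reach this height (z outside [8.5, 18.5]); the cylinder at (3, 1.5) is not intersected at this z (z outside [15, 31.5]); Combining (union): only the r=3 cylinder is present, so the union is just that shape — boundary = 18.82 mm. Overall, the cross-section is a single solid region. Total boundary length (outer) = 18.82 mm.

18.82 mm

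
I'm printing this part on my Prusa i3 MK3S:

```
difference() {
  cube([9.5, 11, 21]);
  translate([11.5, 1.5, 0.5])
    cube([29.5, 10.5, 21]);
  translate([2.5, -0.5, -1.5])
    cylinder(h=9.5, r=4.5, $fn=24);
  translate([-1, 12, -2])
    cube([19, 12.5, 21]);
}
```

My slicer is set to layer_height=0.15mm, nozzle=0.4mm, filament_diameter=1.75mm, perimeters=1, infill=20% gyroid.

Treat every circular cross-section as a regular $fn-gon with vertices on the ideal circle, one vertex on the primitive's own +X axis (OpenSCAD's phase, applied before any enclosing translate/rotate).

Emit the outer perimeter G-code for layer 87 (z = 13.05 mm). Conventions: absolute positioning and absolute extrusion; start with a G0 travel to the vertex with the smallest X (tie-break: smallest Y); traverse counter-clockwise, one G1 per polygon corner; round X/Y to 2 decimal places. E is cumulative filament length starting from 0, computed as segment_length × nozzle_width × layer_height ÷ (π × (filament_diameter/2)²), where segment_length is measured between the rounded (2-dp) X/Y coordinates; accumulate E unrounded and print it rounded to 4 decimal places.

G0 X0.00 Y0.00 Z13.05
G1 X9.50 Y0.00 E0.2370
G1 X9.50 Y11.00 E0.5114
G1 X0.00 Y11.00 E0.7484
G1 X0.00 Y0.00 E1.0227

At z = 13.05 mm: the 9.5×11 cube contributes its full rectangle; the 29.5×10.5 cube at (11.5, 1.5) contributes its full rectangle; the cylinder at (2.5, -0.5) is absent (z outside [-1.5, 8]); the 19×12.5 cube at (-1, 12) contributes its full rectangle; After the difference (first − rest): starting from the 9.5×11 cube, the 29.5×10.5 cube at (11.5, 1.5) misses the remaining region (no effect); the 19×12.5 cube at (-1, 12) misses the remaining region (no effect) — 1 connected region. The outline is a single polygon with 4 vertices. Extrusion per mm of travel: 0.4 × 0.15 / (π × 0.875²) = 0.024945. Accumulating E over each segment gives final E = 1.0227.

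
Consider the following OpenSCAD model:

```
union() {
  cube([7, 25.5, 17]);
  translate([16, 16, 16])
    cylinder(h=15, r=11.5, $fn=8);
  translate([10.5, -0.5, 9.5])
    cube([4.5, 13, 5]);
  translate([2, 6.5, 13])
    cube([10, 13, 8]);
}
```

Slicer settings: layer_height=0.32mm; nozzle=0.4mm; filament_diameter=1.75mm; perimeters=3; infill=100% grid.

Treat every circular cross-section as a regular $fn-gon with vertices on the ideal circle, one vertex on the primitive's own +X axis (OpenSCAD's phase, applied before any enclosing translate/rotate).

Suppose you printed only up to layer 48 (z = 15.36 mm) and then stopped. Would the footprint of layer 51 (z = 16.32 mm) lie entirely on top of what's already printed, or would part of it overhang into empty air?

Compare the two slices. At z = 15.36: the cube is present — its section is the full 7×25.5 rectangle (area 178.50 mm²); the cylinder at (16, 16) does not reach this height (z outside [16, 31]); the cube at (10.5, -0.5) does not reach this height (z outside [9.5, 14.5]); the cube at (2, 6.5) (footprint 10×13) is included at this height (area 130.00 mm²); Merging all regions: the regions partially overlap — summed areas 308.50 mm² minus the doubly-counted overlap 65.00 mm² gives 243.50 mm² — area = 243.50 mm². At z = 16.32: the cube is present — its section is the full 7×25.5 rectangle (area 178.50 mm²); the cylinder at (16, 16): section is a regular 8-gon, circumradius r=11.5 (area = (8/2)·11.500²·sin(360°/8) = 374.06 mm²); the cube at (10.5, -0.5) is absent (z outside [9.5, 14.5]); the cube at (2, 6.5) (footprint 10×13) is included at this height (area 130.00 mm²); Combining (union): the regions partially overlap — summed areas 682.56 mm² minus the doubly-counted overlap 140.73 mm² gives 541.83 mm² — area = 541.83 mm². Checking containment: at z = 16.32 the cross-section extends beyond the z = 15.36 cross-section by about 298.33 mm².

part overhangs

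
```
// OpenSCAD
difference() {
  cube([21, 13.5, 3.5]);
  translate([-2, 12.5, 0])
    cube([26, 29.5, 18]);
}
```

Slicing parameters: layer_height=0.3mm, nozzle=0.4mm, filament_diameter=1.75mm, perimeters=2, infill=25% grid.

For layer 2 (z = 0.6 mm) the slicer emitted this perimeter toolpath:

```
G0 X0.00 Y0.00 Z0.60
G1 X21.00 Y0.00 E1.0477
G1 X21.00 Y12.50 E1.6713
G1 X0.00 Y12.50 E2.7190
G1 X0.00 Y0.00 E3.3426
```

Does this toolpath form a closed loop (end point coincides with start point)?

Start point (G0): (0.00, 0.00). End point (last G1): the path returns to the start — closed.

yes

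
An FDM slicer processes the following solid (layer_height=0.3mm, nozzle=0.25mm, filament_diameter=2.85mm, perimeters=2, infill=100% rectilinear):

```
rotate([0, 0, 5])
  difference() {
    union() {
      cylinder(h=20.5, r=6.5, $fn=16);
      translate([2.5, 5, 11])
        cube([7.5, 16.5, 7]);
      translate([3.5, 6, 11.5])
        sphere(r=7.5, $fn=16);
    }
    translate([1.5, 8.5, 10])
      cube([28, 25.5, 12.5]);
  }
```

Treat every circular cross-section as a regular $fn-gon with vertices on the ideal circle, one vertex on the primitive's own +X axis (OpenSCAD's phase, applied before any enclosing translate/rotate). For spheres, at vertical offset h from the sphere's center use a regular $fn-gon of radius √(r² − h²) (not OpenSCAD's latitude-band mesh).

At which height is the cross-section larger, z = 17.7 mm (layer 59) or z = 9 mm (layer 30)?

Layer 59 (z = 17.7): the cylinder: section is a regular 16-gon, circumradius r=6.5 (area = (16/2)·6.500²·sin(360°/16) = 129.35 mm²); the cube at (2.5, 5) (footprint 7.5×16.5) is included at this height (area 123.75 mm²); the r=7.5 sphere at (3.5, 6) contributes a regular 16-gon of circumradius √(7.5²−6.2²) = 4.220 (area = (16/2)·4.220²·sin(360°/16) = 54.52 mm²); Combining (union): the regions partially overlap — summed areas 307.62 mm² minus the doubly-counted overlap 42.26 mm² gives 265.36 mm² — area = 265.36 mm²; the cube at (1.5, 8.5) is present — its section is the full 28×25.5 rectangle (area 714.00 mm²); Taking the first minus the rest: starting from that combined region (265.36 mm²), the 28×25.5 cube at (1.5, 8.5) partially overlaps it — only the 98.89 mm² overlap (of its 714.00 mm²) is removed, clipping the outline — area = 166.47 mm²; (rotated 5° about Z; rotation is an isometry so areas/perimeters/island counts are preserved). So its area = 166.47 mm². Layer 30 (z = 9): the cylinder: section is a regular 16-gon, circumradius r=6.5 (area = (16/2)·6.500²·sin(360°/16) = 129.35 mm²); the cube at (2.5, 5) is not intersected at this z (z outside [11, 18]); the sphere at (3.5, 6): section is a regular 16-gon, circumradius = √(r²−h²) = √(7.5²−2.5²) = 7.071 (area = (16/2)·7.071²·sin(360°/16) = 153.07 mm²); Combining (union): the regions partially overlap — summed areas 282.42 mm² minus the doubly-counted overlap 52.18 mm² gives 230.24 mm² — area = 230.24 mm²; the cube at (1.5, 8.5) does not reach this height (z outside [10, 22.5]); Subtracting the remaining from the first: none of the subtracted shapes is present at this height, so the result so far is unchanged — area = 230.24 mm²; (whole slice rotated 5° about Z — lengths, areas and connectivity unchanged). So its area = 230.24 mm². Layer 30 is larger (230.24 vs 166.47 mm²).

layer 30 (z = 9 mm)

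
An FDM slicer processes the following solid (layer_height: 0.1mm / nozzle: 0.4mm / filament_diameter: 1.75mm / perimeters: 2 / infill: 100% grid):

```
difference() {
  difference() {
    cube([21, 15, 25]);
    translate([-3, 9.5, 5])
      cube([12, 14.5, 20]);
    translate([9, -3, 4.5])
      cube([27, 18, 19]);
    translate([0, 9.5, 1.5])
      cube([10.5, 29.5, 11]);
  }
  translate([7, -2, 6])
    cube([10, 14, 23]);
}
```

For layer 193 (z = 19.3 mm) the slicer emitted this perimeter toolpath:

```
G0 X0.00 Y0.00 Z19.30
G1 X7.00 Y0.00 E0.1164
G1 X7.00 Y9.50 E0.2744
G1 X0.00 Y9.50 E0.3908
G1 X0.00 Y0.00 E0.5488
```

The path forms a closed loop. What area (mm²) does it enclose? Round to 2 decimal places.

66.50 mm²

Apply the shoelace formula to the sequence of (X, Y) vertices; enclosed area = 66.50 mm².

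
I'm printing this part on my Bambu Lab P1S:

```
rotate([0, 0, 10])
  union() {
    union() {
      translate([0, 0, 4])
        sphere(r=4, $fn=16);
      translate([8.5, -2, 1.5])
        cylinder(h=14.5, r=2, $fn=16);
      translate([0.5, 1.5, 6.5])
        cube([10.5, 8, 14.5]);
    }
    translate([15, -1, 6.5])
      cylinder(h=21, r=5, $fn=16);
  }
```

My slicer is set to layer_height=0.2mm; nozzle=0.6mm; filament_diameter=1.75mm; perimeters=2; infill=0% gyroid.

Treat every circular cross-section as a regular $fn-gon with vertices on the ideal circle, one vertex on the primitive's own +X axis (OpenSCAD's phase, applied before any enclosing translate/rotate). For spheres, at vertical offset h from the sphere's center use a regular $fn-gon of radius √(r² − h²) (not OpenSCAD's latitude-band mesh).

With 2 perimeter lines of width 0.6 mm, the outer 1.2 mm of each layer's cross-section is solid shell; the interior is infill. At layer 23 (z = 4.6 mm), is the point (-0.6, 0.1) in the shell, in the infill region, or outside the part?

infill

At z = 4.6 mm: the sphere: section is a regular 16-gon, circumradius = √(r²−h²) = √(4²−0.6²) = 3.955; the r=2 cylinder at (8.5, -2) gives a regular 16-gon of circumradius 2 (constant along its height); the cube at (0.5, 1.5) does not reach this height (z outside [6.5, 21]); Combining (union): the 2 present regions are separate (no shared area or edge), so areas and boundary lengths simply add and each stays a separate island — 2 connected regions; the cylinder at (15, -1) does not reach this height (z outside [6.5, 27.5]); Combining (union): only the result so far is present, so the union is just that shape — 2 connected regions; (rotated 10° about Z; rotation is an isometry so areas/perimeters/island counts are preserved). Overall, the cross-section has 2 separate islands. Undo the 10° rotation: the query point maps to (-0.574, 0.203) in the un-rotated model frame. The nearest boundary edge runs (-3.95, 0.00)→(-3.65, 1.51); distance from the point to it = 3.28 mm. (Shell/infill is judged within the island containing the point — the largest one.) The point is inside the cross-section and 3.28 mm from the nearest boundary — more than the 1.2 mm shell width (2 × 0.6), so it's in the infill interior.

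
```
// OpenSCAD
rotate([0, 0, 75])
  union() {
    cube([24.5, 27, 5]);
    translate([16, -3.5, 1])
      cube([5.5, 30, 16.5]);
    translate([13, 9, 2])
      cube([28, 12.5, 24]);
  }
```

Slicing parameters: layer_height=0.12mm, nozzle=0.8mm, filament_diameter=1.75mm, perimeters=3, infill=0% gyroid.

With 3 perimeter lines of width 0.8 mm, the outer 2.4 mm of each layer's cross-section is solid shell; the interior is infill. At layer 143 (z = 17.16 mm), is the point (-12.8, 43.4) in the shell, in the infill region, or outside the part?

At z = 17.16 mm: the cube does not reach this height (z outside [0, 5]); the cube at (16, -3.5) (footprint 5.5×30) is included at this height; the cube at (13, 9) is present — its section is the full 28×12.5 rectangle; Taking the union: the regions partially overlap (shared area 68.75 mm²), so overlapping operands fuse into one piece — 1 connected region; (rotated 75° about Z; rotation is an isometry so areas/perimeters/island counts are preserved). Overall, the cross-section is a single solid region. Undo the 75° rotation: the query point maps to (38.608, 23.597) in the un-rotated model frame. The nearest boundary edge runs (21.50, 21.50)→(41.00, 21.50); distance from the point to it = 2.10 mm. The point is not inside any of the regions above, so it lies outside the cross-section (2.10 mm from the nearest boundary).

outside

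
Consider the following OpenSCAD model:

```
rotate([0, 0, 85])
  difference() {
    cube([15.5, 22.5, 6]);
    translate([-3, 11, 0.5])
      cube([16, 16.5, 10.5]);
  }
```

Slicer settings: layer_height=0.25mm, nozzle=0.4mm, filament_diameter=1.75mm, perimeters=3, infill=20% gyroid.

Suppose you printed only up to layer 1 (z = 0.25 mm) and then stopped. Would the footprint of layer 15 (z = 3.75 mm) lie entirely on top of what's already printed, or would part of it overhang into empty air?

entirely on top

Compare the two slices. At z = 0.25: the cube (footprint 15.5×22.5) is included at this height (area 348.75 mm²); the cube at (-3, 11) is absent (z outside [0.5, 11]); After the difference (first − rest): none of the subtracted shapes is present at this height, so the 15.5×22.5 cube is unchanged — area = 348.75 mm²; (rotated 85° about Z; rotation is an isometry so areas/perimeters/island counts are preserved). At z = 3.75: the cube is present — its section is the full 15.5×22.5 rectangle (area 348.75 mm²); the cube at (-3, 11) (footprint 16×16.5) is included at this height (area 264.00 mm²); Subtracting the remaining from the first: starting from the 15.5×22.5 cube (348.75 mm²), the 16×16.5 cube at (-3, 11) partially overlaps it — only the 149.50 mm² overlap (of its 264.00 mm²) is removed, clipping the outline — area = 199.25 mm²; (whole slice rotated 85° about Z — lengths, areas and connectivity unchanged). Checking containment: the cross-section at z = 3.75 is a subset of the cross-section at z = 0.25.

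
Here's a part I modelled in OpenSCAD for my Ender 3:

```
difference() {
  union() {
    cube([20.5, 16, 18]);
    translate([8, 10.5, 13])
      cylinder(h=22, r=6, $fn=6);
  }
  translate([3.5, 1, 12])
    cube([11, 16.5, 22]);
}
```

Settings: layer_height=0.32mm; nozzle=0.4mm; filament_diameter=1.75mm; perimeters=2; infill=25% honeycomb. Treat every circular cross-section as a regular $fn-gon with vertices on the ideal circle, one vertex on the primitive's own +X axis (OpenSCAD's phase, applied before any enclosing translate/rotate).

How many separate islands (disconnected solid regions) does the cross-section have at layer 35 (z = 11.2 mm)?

1

At z = 11.2 mm: the cube (footprint 20.5×16) is included at this height; the cylinder at (8, 10.5) is not intersected at this z (z outside [13, 35]); Combining (union): only the 20.5×16 cube is present, so the union is just that shape — 1 connected region; the cube at (3.5, 1) is not intersected at this z (z outside [12, 34]); After the difference (first − rest): none of the subtracted shapes is present at this height, so that combined region is unchanged — 1 connected region. Overall, the cross-section is a single solid region. Island count = 1.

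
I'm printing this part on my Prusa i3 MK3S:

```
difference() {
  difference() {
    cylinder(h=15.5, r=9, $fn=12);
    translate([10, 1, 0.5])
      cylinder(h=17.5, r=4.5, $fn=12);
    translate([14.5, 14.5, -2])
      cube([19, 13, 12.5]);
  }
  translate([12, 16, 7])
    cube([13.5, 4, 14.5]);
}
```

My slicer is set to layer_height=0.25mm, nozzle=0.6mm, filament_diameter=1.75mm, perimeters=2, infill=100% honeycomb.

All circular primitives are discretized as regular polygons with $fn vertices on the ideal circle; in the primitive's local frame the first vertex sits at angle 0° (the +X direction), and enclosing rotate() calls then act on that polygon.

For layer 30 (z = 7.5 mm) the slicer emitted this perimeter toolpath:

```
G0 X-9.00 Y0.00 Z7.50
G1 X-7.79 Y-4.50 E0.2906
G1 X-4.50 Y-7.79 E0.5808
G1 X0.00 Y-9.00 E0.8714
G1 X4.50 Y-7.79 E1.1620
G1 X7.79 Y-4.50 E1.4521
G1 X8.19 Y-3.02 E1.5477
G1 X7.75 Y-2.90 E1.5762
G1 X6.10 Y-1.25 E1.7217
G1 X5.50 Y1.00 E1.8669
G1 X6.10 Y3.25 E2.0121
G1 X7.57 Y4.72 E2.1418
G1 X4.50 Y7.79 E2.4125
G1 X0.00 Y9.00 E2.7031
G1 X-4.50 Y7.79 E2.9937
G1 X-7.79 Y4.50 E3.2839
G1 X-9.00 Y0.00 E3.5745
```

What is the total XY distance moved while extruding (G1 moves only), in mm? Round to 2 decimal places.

57.32 mm

Sum the Euclidean lengths of each G1 segment: total = 57.32 mm.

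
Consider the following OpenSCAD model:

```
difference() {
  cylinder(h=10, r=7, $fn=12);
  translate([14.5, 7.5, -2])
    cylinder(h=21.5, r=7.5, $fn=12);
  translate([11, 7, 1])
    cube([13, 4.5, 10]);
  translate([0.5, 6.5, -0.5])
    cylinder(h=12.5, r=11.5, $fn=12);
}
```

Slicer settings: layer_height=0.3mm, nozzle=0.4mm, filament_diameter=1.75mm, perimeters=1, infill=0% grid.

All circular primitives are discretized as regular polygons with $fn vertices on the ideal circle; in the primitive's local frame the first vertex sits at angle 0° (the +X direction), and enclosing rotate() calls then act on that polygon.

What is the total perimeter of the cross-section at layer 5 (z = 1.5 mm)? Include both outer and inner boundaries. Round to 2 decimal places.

28.97 mm

At z = 1.5 mm: the r=7 cylinder contributes a regular 12-gon of circumradius 7 (perimeter = 2·12·7.000·sin(180°/12) = 43.48 mm); the cylinder at (14.5, 7.5): section is a regular 12-gon, circumradius r=7.5 (perimeter = 2·12·7.500·sin(180°/12) = 46.59 mm); the cube at (11, 7) (footprint 13×4.5) is included at this height (perimeter 35.00 mm); the cylinder at (0.5, 6.5): section is a regular 12-gon, circumradius r=11.5 (perimeter = 2·12·11.500·sin(180°/12) = 71.43 mm); After the difference (first − rest): starting from the r=7 cylinder, the r=7.5 cylinder at (14.5, 7.5) misses the remaining region (no effect); the 13×4.5 cube at (11, 7) misses the remaining region (no effect); the r=11.5 cylinder at (0.5, 6.5) partially overlaps it — only the 127.12 mm² overlap (of its 396.75 mm²) is removed, clipping the outline — boundary = 28.97 mm. Overall, the cross-section is a single solid region. Total boundary length (outer) = 28.97 mm.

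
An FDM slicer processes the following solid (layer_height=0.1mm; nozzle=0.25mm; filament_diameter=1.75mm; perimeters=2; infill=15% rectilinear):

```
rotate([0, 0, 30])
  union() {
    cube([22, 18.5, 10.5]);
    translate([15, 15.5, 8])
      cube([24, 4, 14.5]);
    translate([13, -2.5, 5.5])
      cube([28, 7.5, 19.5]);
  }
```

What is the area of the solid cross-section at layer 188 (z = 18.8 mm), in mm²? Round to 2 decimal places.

At z = 18.8 mm: the cube does not reach this height (z outside [0, 10.5]); the cube at (15, 15.5) (footprint 24×4) is included at this height (area 96.00 mm²); the 28×7.5 cube at (13, -2.5) contributes its full rectangle (area 210.00 mm²); Taking the union: the 2 present regions are separate (no shared area or edge), so areas and boundary lengths simply add and each stays a separate island — area = 306.00 mm²; (whole slice rotated 30° about Z — lengths, areas and connectivity unchanged). Overall, the cross-section has 2 separate islands. Net area = 306.00 mm².

306.00 mm²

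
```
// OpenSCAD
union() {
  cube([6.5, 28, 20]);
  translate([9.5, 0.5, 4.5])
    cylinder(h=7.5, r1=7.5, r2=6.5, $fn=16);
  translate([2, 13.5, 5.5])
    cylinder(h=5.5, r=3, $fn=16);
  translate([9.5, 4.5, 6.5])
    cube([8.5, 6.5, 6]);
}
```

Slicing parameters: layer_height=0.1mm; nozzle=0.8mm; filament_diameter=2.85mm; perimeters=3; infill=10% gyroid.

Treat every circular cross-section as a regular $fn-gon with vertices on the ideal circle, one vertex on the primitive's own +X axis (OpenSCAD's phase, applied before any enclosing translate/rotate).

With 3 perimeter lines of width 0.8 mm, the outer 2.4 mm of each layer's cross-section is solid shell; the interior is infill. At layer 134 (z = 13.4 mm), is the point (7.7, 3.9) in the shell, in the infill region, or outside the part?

outside

At z = 13.4 mm: the 6.5×28 cube contributes its full rectangle; the cone at (9.5, 0.5) is not intersected at this z (z outside [4.5, 12]); the cylinder at (2, 13.5) is not intersected at this z (z outside [5.5, 11]); the cube at (9.5, 4.5) is not intersected at this z (z outside [6.5, 12.5]); Merging all regions: only the 6.5×28 cube is present, so the union is just that shape — 1 connected region. Overall, the cross-section is a single solid region. The nearest boundary edge runs (6.50, 0.00)→(6.50, 28.00); distance from the point to it = 1.20 mm. The point is not inside any of the regions above, so it lies outside the cross-section (1.20 mm from the nearest boundary).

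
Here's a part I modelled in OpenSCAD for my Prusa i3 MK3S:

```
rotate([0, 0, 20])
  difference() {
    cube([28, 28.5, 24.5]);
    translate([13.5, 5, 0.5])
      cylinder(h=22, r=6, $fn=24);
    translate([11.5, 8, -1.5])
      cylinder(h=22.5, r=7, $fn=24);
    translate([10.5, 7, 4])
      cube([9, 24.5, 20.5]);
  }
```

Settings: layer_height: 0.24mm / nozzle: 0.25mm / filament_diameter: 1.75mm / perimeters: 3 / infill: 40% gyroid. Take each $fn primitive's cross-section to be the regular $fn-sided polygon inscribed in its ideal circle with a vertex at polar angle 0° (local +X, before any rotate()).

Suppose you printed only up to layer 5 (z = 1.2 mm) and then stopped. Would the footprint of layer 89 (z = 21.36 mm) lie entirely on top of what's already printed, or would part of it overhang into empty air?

Compare the two slices. At z = 1.2: the 28×28.5 cube contributes its full rectangle (area 798.00 mm²); the r=6 cylinder at (13.5, 5) gives a regular 24-gon of circumradius 6 (constant along its height) (area = (24/2)·6.000²·sin(360°/24) = 111.81 mm²); the r=7 cylinder at (11.5, 8) gives a regular 24-gon of circumradius 7 (constant along its height) (area = (24/2)·7.000²·sin(360°/24) = 152.19 mm²); the cube at (10.5, 7) is absent (z outside [4, 24.5]); Taking the first minus the rest: starting from the 28×28.5 cube (798.00 mm²), the r=6 cylinder at (13.5, 5) partially overlaps it — only the 107.54 mm² overlap (of its 111.81 mm²) is removed, clipping the outline; the r=7 cylinder at (11.5, 8) partially overlaps it — only the 68.03 mm² overlap (of its 152.19 mm²) is removed, clipping the outline — area = 622.43 mm²; (whole slice rotated 20° about Z — lengths, areas and connectivity unchanged). At z = 21.36: the cube is present — its section is the full 28×28.5 rectangle (area 798.00 mm²); the r=6 cylinder at (13.5, 5) contributes a regular 24-gon of circumradius 6 (area = (24/2)·6.000²·sin(360°/24) = 111.81 mm²); the cylinder at (11.5, 8) is not intersected at this z (z outside [-1.5, 21]); the cube at (10.5, 7) (footprint 9×24.5) is included at this height (area 220.50 mm²); Subtracting the remaining from the first: starting from the 28×28.5 cube (798.00 mm²), the r=6 cylinder at (13.5, 5) partially overlaps it — only the 107.54 mm² overlap (of its 111.81 mm²) is removed, clipping the outline; the 9×24.5 cube at (10.5, 7) partially overlaps it — only the 166.14 mm² overlap (of its 220.50 mm²) is removed, clipping the outline — area = 524.32 mm²; (whole slice rotated 20° about Z — lengths, areas and connectivity unchanged). Checking containment: at z = 21.36 the cross-section extends beyond the z = 1.2 cross-section by about 41.97 mm².

part overhangs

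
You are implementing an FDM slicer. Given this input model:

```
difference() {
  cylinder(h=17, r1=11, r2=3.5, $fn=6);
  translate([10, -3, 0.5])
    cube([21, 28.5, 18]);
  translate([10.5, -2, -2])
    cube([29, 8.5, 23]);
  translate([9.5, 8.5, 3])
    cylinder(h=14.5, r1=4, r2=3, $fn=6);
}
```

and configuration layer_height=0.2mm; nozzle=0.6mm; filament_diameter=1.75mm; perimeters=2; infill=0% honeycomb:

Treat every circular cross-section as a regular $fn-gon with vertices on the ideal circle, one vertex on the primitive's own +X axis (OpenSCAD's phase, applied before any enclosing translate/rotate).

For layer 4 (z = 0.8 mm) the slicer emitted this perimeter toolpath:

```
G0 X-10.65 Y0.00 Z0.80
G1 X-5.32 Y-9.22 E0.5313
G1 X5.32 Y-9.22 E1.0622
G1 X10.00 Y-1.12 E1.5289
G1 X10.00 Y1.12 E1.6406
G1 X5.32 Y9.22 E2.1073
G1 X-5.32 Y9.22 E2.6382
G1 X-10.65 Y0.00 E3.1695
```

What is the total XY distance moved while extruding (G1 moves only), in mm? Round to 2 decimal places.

63.53 mm

Sum the Euclidean lengths of each G1 segment: total = 63.53 mm.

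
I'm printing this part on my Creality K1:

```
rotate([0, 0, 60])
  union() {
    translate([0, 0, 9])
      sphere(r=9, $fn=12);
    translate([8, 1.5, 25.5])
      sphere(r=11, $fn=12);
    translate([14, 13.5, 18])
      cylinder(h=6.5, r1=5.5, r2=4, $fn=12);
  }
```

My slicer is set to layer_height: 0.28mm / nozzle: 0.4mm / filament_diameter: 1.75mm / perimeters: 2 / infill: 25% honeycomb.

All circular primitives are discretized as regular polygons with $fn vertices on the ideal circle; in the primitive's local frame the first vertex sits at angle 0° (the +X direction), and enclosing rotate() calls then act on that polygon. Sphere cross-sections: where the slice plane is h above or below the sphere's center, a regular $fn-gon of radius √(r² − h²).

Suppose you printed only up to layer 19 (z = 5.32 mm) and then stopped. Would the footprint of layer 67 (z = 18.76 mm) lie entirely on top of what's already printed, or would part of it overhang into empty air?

part overhangs

Compare the two slices. At z = 5.32: the sphere: section is a regular 12-gon, circumradius = √(r²−h²) = √(9²−3.68²) = 8.213 (area = (12/2)·8.213²·sin(360°/12) = 202.37 mm²); the sphere at (8, 1.5) does not reach this height (|z−center|=20.180 > r=11); the cone at (14, 13.5) is absent (z outside [18, 24.5]); Merging all regions: only the r=9 sphere is present, so the union is just that shape — area = 202.37 mm²; (whole slice rotated 60° about Z — lengths, areas and connectivity unchanged). At z = 18.76: the sphere is absent (|z−center|=9.760 > r=9); the r=11 sphere at (8, 1.5) slices to a regular 12-gon of circumradius 8.693 (√(r²−h²) with h=6.74 from center) (area = (12/2)·8.693²·sin(360°/12) = 226.72 mm²); the cone at (14, 13.5) (r1=5.5→r2=4) has section circumradius 5.325 here — a regular 12-gon (area = (12/2)·5.325²·sin(360°/12) = 85.05 mm²); Combining (union): the regions partially overlap — summed areas 311.77 mm² minus the doubly-counted overlap 0.64 mm² gives 311.13 mm² — area = 311.13 mm²; (rotated 60° about Z; rotation is an isometry so areas/perimeters/island counts are preserved). Checking containment: at z = 18.76 the cross-section extends beyond the z = 5.32 cross-section by about 225.66 mm².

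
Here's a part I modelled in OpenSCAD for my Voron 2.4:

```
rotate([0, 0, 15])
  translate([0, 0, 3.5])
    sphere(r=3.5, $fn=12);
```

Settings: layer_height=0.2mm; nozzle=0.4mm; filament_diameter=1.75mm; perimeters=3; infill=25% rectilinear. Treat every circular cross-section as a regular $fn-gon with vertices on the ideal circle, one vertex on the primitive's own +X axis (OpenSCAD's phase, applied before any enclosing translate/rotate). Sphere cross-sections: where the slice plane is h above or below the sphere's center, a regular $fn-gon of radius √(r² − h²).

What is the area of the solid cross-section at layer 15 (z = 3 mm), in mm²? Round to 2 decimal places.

36.00 mm²

At z = 3 mm: the r=3.5 sphere contributes a regular 12-gon of circumradius √(3.5²−0.5²) = 3.464 (area = (12/2)·3.464²·sin(360°/12) = 36.00 mm²); (rotated 15° about Z; rotation is an isometry so areas/perimeters/island counts are preserved). Overall, the cross-section is a single solid region. Net area = 36.00 mm².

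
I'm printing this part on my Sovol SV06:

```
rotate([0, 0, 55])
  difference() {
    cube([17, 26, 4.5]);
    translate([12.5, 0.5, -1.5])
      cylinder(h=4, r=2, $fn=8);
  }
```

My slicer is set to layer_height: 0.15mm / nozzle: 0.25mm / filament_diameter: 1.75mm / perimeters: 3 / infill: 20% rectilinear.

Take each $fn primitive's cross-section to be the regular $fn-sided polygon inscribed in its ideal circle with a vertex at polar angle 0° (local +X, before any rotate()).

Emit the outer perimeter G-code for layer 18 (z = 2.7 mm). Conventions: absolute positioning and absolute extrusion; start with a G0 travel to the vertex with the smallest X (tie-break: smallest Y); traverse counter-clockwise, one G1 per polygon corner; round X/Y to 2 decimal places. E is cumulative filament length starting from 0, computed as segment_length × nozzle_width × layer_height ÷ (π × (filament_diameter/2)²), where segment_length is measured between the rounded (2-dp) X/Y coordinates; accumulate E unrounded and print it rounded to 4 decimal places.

At z = 2.7 mm: the cube is present — its section is the full 17×26 rectangle; the cylinder at (12.5, 0.5) does not reach this height (z outside [-1.5, 2.5]); After the difference (first − rest): none of the subtracted shapes is present at this height, so the 17×26 cube is unchanged — 1 connected region; (rotated 55° about Z; rotation is an isometry so areas/perimeters/island counts are preserved). The outline is a single polygon with 4 vertices. Extrusion per mm of travel: 0.25 × 0.15 / (π × 0.875²) = 0.015591. Accumulating E over each segment gives final E = 1.3409.

G0 X-21.30 Y14.91 Z2.70
G1 X0.00 Y0.00 E0.4054
G1 X9.75 Y13.93 E0.6704
G1 X-11.55 Y28.84 E1.0758
G1 X-21.30 Y14.91 E1.3409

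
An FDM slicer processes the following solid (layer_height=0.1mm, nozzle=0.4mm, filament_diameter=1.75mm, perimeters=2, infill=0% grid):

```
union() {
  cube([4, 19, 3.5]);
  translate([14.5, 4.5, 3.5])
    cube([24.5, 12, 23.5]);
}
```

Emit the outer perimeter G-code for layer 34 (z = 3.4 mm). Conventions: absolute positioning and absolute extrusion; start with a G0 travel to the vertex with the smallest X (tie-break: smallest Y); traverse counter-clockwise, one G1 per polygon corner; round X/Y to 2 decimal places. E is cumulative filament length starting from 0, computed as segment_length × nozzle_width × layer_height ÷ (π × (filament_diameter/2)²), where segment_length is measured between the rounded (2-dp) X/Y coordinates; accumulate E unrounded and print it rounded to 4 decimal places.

At z = 3.4 mm: the 4×19 cube contributes its full rectangle; the cube at (14.5, 4.5) is not intersected at this z (z outside [3.5, 27]); Combining (union): only the 4×19 cube is present, so the union is just that shape — 1 connected region. The outline is a single polygon with 4 vertices. Extrusion per mm of travel: 0.4 × 0.1 / (π × 0.875²) = 0.016630. Accumulating E over each segment gives final E = 0.7650.

G0 X0.00 Y0.00 Z3.40
G1 X4.00 Y0.00 E0.0665
G1 X4.00 Y19.00 E0.3825
G1 X0.00 Y19.00 E0.4490
G1 X0.00 Y0.00 E0.7650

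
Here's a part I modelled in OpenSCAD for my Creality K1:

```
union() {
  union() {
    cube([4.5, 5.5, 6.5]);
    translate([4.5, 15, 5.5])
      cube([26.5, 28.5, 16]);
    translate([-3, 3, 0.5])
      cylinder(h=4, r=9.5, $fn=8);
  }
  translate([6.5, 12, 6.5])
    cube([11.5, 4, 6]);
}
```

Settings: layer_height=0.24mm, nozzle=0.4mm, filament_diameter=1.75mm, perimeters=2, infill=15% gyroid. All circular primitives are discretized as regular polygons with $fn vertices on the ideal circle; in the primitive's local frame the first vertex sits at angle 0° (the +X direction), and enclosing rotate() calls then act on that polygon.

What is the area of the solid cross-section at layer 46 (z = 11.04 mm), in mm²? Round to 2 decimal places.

789.75 mm²

At z = 11.04 mm: the cube is not intersected at this z (z outside [0, 6.5]); the 26.5×28.5 cube at (4.5, 15) contributes its full rectangle (area 755.25 mm²); the cylinder at (-3, 3) is absent (z outside [0.5, 4.5]); Combining (union): only the 26.5×28.5 cube at (4.5, 15) is present, so the union is just that shape — area = 755.25 mm²; the cube at (6.5, 12) is present — its section is the full 11.5×4 rectangle (area 46.00 mm²); Merging all regions: the regions partially overlap — summed areas 801.25 mm² minus the doubly-counted overlap 11.50 mm² gives 789.75 mm² — area = 789.75 mm². Overall, the cross-section is a single solid region. Net area = 789.75 mm².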